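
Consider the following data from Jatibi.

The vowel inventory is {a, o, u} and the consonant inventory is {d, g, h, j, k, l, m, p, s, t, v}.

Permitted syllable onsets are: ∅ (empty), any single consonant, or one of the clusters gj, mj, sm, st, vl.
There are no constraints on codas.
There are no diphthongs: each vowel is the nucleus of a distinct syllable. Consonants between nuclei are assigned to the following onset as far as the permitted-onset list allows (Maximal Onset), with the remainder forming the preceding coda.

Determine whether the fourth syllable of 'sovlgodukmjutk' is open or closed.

closed

The vowels are o, o, u, u — 4 nuclei, so 4 syllables.
V1 /o/ – V2 /o/: /vlg/ — longest licit onset from the right is /g/, leaving /vl/ as coda.
V2 /o/ – V3 /u/: just /d/ — single C goes to the following onset.
V3 /u/ – V4 /u/: /kmj/; trying suffixes from longest down, /mj/ is the first permitted one, so coda /k/ | onset /mj/.
Putting it together: sovl.go.duk.mjutk.
Syllable 4 is /mjutk/ with coda /tk/, so it is closed.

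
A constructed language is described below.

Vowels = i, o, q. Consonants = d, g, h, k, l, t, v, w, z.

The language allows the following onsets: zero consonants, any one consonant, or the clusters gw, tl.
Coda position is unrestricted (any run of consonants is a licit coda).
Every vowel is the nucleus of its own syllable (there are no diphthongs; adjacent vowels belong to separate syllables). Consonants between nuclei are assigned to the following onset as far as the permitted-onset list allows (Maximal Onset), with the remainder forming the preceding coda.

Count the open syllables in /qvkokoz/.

1

The vowels are q, o, o — 3 nuclei, so 3 syllables.
/q…o/ gap (V1→V2): /vk/ splits as /v/ + /k/ (/k/ is the longest suffix that is a licit onset).
/o…o/ gap (V2→V3): /k/ → onset of the next syllable (single consonants are always licit onsets).
Result: qv.ko.koz.
Classifying each syllable: /qv/ (closed), /ko/ (open), /koz/ (closed).
Open syllables: 1.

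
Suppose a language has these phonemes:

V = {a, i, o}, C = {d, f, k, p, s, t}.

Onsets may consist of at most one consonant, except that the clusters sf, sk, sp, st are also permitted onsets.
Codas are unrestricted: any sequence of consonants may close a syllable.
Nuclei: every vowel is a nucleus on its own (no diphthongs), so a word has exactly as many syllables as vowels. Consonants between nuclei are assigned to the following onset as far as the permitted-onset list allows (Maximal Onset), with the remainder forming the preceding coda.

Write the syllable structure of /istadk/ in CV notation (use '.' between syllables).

The vowels are i, a — 2 nuclei, so 2 syllables.
V1 /i/ – V2 /a/: cluster /st/ — /st/ is itself a permitted onset, so the whole cluster goes right; preceding coda = ∅.
Result: i.stadk.
Mapping each syllable to C/V: /i/ → V, /stadk/ → CCVCC.

V.CCVCC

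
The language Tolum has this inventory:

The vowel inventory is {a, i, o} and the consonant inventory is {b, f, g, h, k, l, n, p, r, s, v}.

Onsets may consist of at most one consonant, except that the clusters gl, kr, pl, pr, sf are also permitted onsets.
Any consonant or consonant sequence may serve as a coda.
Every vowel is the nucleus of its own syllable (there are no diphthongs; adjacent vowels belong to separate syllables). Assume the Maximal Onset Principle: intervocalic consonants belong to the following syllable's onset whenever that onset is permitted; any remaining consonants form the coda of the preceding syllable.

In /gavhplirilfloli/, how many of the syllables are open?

3

Vowels present: a, i, i, o, i; each is a nucleus, giving 5 syllables.
σ1/σ2 boundary: /vhpl/ — longest licit onset from the right is /pl/, leaving /vh/ as coda.
σ2/σ3 boundary: /r/ is a single consonant, so it becomes the next onset.
σ3/σ4 boundary: /lfl/; trying suffixes from longest down, /l/ is the first permitted one, so coda /lf/ | onset /l/.
σ4/σ5 boundary: just /l/ — single C goes to the following onset.
Putting it together: gavh.pli.rilf.lo.li.
Classifying each syllable: /gavh/ (closed), /pli/ (open), /rilf/ (closed), /lo/ (open), /li/ (open).
Open syllables: 3.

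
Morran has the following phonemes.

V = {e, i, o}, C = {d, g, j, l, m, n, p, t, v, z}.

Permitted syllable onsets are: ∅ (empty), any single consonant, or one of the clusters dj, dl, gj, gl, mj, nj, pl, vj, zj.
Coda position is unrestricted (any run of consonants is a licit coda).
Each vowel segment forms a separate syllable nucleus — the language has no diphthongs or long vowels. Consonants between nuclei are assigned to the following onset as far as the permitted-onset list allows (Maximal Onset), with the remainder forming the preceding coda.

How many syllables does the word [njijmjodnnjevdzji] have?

Vowels present: i, o, e, i; each is a nucleus, giving 4 syllables.

4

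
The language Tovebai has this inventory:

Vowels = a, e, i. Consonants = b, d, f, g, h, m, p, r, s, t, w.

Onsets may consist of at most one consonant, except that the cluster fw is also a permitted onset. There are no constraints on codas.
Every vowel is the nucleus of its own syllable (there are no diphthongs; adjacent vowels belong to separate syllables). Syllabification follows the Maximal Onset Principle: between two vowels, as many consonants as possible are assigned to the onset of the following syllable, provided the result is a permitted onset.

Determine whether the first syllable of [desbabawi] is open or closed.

Nuclei (vowels): e, a, a, i → 4 syllables.
Between /e/ (V1) and /a/ (V2): /sb/ splits as /s/ + /b/ (/b/ is the longest suffix that is a licit onset).
Between /a/ (V2) and /a/ (V3): /b/ is a single consonant, so it becomes the next onset.
Between /a/ (V3) and /i/ (V4): /w/ → onset of the next syllable (single consonants are always licit onsets).
Syllabification: des.ba.ba.wi.
Syllable 1 is /des/ with coda /s/, so it is closed.

closed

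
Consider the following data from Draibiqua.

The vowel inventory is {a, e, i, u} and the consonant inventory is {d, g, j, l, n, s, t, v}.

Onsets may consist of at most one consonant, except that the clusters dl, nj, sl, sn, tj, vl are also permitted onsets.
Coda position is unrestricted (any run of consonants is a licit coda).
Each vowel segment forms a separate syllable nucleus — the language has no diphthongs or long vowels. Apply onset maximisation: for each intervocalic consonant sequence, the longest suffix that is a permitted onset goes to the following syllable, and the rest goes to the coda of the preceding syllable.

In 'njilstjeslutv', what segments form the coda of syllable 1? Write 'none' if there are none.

ls

Nuclei (vowels): i, e, u → 3 syllables.
/i…e/ gap (V1→V2): /lstj/; trying suffixes from longest down, /tj/ is the first permitted one, so coda /ls/ | onset /tj/.
/e…u/ gap (V2→V3): cluster /sl/ — /sl/ is itself a permitted onset, so the whole cluster goes right; preceding coda = ∅.
Result: njils.tje.slutv.
Syllable 1 is /njils/: onset /nj/, nucleus /i/, coda /ls/.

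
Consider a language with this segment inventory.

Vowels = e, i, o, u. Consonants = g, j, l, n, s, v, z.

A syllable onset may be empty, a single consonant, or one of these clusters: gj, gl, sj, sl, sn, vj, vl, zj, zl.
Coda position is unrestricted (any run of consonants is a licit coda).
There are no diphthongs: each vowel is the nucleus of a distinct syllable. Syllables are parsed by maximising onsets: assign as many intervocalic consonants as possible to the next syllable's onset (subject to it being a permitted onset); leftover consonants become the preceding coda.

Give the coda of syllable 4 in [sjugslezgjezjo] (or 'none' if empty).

none

Vowels present: u, e, e, o; each is a nucleus, giving 4 syllables.
σ1/σ2 boundary: /gsl/; trying suffixes from longest down, /sl/ is the first permitted one, so coda /g/ | onset /sl/.
σ2/σ3 boundary: /zgj/; trying suffixes from longest down, /gj/ is the first permitted one, so coda /z/ | onset /gj/.
σ3/σ4 boundary: /zj/ — entire cluster is a permitted onset → onset /zj/, coda ∅.
Putting it together: sjug.slez.gje.zjo.
Syllable 4 is /zjo/: onset /zj/, nucleus /o/, coda ∅.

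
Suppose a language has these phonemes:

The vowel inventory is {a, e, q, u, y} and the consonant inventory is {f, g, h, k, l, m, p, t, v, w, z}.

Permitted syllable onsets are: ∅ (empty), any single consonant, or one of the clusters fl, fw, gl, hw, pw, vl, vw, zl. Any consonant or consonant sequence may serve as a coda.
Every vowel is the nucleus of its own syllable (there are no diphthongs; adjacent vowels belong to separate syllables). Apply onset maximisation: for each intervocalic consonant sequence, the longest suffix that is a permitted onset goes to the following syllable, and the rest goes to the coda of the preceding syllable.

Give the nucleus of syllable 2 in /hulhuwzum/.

The vowels are u, u, u — 3 nuclei, so 3 syllables.
The second nucleus (vowel 2 from the left) is /u/.

u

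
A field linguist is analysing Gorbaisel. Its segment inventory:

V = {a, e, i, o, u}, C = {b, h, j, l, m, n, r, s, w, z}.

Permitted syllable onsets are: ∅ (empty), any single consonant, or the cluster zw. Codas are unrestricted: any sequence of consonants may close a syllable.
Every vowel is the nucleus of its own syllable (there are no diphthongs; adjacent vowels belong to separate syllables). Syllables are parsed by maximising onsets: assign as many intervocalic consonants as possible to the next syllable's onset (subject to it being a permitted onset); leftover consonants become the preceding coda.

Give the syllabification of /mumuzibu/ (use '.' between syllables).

mu.mu.zi.bu

Nuclei (vowels): u, u, i, u → 4 syllables.
V1 /u/ – V2 /u/: /m/ is a single consonant, so it becomes the next onset.
V2 /u/ – V3 /i/: /z/ → onset of the next syllable (single consonants are always licit onsets).
V3 /i/ – V4 /u/: /b/ is a single consonant, so it becomes the next onset.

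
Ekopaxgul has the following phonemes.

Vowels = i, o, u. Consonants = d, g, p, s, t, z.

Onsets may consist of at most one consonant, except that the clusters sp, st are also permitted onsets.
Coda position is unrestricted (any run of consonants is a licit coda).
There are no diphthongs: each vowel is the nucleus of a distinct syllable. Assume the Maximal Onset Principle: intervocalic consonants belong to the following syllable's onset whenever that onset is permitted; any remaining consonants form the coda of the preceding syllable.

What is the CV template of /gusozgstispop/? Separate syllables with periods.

Vowels present: u, o, i, o; each is a nucleus, giving 4 syllables.
Between /u/ (V1) and /o/ (V2): /s/ → onset of the next syllable (single consonants are always licit onsets).
Between /o/ (V2) and /i/ (V3): /zgst/; trying suffixes from longest down, /st/ is the first permitted one, so coda /zg/ | onset /st/.
Between /i/ (V3) and /o/ (V4): /sp/ is a licit onset in full, so it all attaches to the next syllable.
Result: gu.sozg.sti.spop.
Mapping each syllable to C/V: /gu/ → CV, /sozg/ → CVCC, /sti/ → CCV, /spop/ → CCVC.

CV.CVCC.CCV.CCVC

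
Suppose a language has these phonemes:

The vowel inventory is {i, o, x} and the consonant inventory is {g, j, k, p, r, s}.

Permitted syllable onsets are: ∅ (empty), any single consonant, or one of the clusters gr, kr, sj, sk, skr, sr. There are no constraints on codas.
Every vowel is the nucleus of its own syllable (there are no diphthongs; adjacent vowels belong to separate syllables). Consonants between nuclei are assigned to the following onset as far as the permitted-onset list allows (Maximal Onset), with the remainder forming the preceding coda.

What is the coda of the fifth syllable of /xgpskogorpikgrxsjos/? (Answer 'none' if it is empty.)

none

The vowels are x, o, o, i, x, o — 6 nuclei, so 6 syllables.
/x…o/ gap (V1→V2): /gpsk/ — longest licit onset from the right is /sk/, leaving /gp/ as coda.
/o…o/ gap (V2→V3): /g/ is a single consonant, so it becomes the next onset.
/o…i/ gap (V3→V4): /rp/; trying suffixes from longest down, /p/ is the first permitted one, so coda /r/ | onset /p/.
/i…x/ gap (V4→V5): /kgr/; trying suffixes from longest down, /gr/ is the first permitted one, so coda /k/ | onset /gr/.
/x…o/ gap (V5→V6): /sj/ is a licit onset in full, so it all attaches to the next syllable.
Result: xgp.sko.gor.pik.grx.sjos.
Syllable 5 is /grx/: onset /gr/, nucleus /x/, coda ∅.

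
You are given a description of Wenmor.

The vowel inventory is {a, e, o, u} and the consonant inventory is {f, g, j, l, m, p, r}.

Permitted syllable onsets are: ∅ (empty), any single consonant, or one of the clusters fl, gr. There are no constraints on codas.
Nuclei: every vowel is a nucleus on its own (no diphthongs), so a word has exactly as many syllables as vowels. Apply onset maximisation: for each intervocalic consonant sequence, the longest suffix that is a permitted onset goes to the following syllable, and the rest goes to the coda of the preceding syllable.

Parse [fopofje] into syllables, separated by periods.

Nuclei (vowels): o, o, e → 3 syllables.
σ1/σ2 boundary: just /p/ — single C goes to the following onset.
σ2/σ3 boundary: /fj/; trying suffixes from longest down, /j/ is the first permitted one, so coda /f/ | onset /j/.

fo.pof.je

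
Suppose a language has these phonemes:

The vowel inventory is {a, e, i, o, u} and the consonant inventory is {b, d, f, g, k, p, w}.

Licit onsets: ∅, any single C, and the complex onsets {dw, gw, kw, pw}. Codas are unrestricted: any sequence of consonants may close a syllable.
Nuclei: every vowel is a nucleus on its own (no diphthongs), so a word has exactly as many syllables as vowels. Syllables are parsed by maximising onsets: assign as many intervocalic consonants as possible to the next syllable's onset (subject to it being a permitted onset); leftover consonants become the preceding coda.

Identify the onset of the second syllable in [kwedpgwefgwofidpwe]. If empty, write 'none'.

gw

Vowels present: e, e, o, i, e; each is a nucleus, giving 5 syllables.
Between /e/ (V1) and /e/ (V2): /dpgw/; trying suffixes from longest down, /gw/ is the first permitted one, so coda /dp/ | onset /gw/.
Between /e/ (V2) and /o/ (V3): /fgw/ splits as /f/ + /gw/ (/gw/ is the longest suffix that is a licit onset).
Between /o/ (V3) and /i/ (V4): just /f/ — single C goes to the following onset.
Between /i/ (V4) and /e/ (V5): /dpw/; trying suffixes from longest down, /pw/ is the first permitted one, so coda /d/ | onset /pw/.
Syllabification: kwedp.gwef.gwo.fid.pwe.
Syllable 2 is /gwef/: onset /gw/, nucleus /e/, coda /f/.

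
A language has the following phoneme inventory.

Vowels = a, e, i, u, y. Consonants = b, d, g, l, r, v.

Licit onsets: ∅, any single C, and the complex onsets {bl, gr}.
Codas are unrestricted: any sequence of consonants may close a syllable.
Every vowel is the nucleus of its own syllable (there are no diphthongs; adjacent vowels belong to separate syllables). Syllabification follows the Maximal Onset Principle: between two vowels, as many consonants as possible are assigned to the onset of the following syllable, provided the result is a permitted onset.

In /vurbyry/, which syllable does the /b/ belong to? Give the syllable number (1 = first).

Vowels present: u, y, y; each is a nucleus, giving 3 syllables.
σ1/σ2 boundary: /rb/ splits as /r/ + /b/ (/b/ is the longest suffix that is a licit onset).
σ2/σ3 boundary: /r/ is a single consonant, so it becomes the next onset.
Syllabification: vur.by.ry.
The /b/ is in the onset of syllable 2 (/by/).

2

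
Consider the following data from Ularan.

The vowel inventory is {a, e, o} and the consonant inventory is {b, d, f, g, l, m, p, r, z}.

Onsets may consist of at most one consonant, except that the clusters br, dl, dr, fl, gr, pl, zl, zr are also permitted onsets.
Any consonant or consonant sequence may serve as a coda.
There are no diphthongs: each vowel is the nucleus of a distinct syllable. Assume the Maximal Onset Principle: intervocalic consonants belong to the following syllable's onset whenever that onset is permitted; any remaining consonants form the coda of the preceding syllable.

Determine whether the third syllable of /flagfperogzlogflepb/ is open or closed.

The vowels are a, e, o, o, e — 5 nuclei, so 5 syllables.
Between /a/ (V1) and /e/ (V2): /gfp/ — longest licit onset from the right is /p/, leaving /gf/ as coda.
Between /e/ (V2) and /o/ (V3): /r/ → onset of the next syllable (single consonants are always licit onsets).
Between /o/ (V3) and /o/ (V4): cluster /gzl/ — the longest permitted-onset suffix is /zl/; onset = /zl/, preceding coda = /g/.
Between /o/ (V4) and /e/ (V5): cluster /gfl/ — the longest permitted-onset suffix is /fl/; onset = /fl/, preceding coda = /g/.
Putting it together: flagf.pe.rog.zlog.flepb.
Syllable 3 is /rog/ with coda /g/, so it is closed.

closed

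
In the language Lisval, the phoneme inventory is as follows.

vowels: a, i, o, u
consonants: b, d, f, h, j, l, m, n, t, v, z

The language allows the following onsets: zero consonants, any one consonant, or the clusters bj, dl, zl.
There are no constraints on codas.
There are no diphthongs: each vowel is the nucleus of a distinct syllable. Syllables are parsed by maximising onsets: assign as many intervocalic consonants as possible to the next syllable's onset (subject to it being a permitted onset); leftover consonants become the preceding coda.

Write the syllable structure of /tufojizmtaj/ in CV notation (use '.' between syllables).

Vowels present: u, o, i, a; each is a nucleus, giving 4 syllables.
σ1/σ2 boundary: /f/ is a single consonant, so it becomes the next onset.
σ2/σ3 boundary: just /j/ — single C goes to the following onset.
σ3/σ4 boundary: /zmt/ — longest licit onset from the right is /t/, leaving /zm/ as coda.
So the parse is tu.fo.jizm.taj.
Mapping each syllable to C/V: /tu/ → CV, /fo/ → CV, /jizm/ → CVCC, /taj/ → CVC.

CV.CV.CVCC.CVC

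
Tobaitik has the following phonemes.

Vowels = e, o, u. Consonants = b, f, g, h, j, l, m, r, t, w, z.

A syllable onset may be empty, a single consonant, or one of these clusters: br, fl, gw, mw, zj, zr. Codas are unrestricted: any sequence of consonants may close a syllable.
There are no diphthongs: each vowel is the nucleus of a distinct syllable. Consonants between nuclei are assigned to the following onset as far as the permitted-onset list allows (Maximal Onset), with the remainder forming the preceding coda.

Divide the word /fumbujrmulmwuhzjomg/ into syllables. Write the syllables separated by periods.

fum.bujr.mul.mwuh.zjomg

Nuclei (vowels): u, u, u, u, o → 5 syllables.
V1 /u/ – V2 /u/: /mb/ — longest licit onset from the right is /b/, leaving /m/ as coda.
V2 /u/ – V3 /u/: /jrm/; trying suffixes from longest down, /m/ is the first permitted one, so coda /jr/ | onset /m/.
V3 /u/ – V4 /u/: /lmw/; trying suffixes from longest down, /mw/ is the first permitted one, so coda /l/ | onset /mw/.
V4 /u/ – V5 /o/: cluster /hzj/ — the longest permitted-onset suffix is /zj/; onset = /zj/, preceding coda = /h/.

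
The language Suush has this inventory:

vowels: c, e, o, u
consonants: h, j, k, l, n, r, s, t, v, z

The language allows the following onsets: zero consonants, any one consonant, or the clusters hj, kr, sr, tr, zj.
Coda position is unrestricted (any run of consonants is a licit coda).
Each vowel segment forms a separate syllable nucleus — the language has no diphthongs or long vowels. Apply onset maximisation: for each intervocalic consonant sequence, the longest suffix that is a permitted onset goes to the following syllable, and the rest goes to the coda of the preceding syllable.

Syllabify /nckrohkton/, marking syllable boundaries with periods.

nc.krohk.ton

Nuclei (vowels): c, o, o → 3 syllables.
Between /c/ (V1) and /o/ (V2): /kr/ — entire cluster is a permitted onset → onset /kr/, coda ∅.
Between /o/ (V2) and /o/ (V3): cluster /hkt/ — the longest permitted-onset suffix is /t/; onset = /t/, preceding coda = /hk/.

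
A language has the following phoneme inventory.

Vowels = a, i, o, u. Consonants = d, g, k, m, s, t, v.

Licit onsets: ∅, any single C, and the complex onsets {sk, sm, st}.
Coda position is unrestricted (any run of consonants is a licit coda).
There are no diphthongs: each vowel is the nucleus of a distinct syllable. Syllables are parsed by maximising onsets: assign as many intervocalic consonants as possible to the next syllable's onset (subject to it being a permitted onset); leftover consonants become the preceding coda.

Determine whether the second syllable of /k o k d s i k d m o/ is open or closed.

closed

Nuclei (vowels): o, i, o → 3 syllables.
/o…i/ gap (V1→V2): /kds/ — longest licit onset from the right is /s/, leaving /kd/ as coda.
/i…o/ gap (V2→V3): /kdm/ splits as /kd/ + /m/ (/m/ is the longest suffix that is a licit onset).
Result: kokd.sikd.mo.
Syllable 2 is /sikd/ with coda /kd/, so it is closed.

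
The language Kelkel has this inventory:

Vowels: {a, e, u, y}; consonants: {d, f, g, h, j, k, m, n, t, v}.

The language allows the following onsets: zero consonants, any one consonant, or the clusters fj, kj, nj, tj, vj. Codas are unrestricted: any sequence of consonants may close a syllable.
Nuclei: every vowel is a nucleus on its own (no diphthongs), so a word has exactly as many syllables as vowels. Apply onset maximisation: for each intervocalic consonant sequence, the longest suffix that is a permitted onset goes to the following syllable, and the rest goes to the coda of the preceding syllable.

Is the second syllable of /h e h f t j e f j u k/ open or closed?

open

Nuclei (vowels): e, e, u → 3 syllables.
/e…e/ gap (V1→V2): /hftj/ splits as /hf/ + /tj/ (/tj/ is the longest suffix that is a licit onset).
/e…u/ gap (V2→V3): /fj/ — entire cluster is a permitted onset → onset /fj/, coda ∅.
So the parse is hehf.tje.fjuk.
Syllable 2 is /tje/; it ends in its nucleus with no coda, so it is open.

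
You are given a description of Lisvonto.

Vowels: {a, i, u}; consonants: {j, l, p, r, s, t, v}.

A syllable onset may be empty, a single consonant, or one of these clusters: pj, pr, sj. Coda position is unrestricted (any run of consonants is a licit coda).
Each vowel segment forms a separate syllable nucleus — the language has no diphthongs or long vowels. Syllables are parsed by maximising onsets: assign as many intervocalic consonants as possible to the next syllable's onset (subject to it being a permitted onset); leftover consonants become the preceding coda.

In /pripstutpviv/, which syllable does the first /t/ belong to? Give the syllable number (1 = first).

Nuclei (vowels): i, u, i → 3 syllables.
/i…u/ gap (V1→V2): cluster /pst/ — the longest permitted-onset suffix is /t/; onset = /t/, preceding coda = /ps/.
/u…i/ gap (V2→V3): /tpv/ — longest licit onset from the right is /v/, leaving /tp/ as coda.
Putting it together: prips.tutp.viv.
The first /t/ is in the onset of syllable 2 (/tutp/).

2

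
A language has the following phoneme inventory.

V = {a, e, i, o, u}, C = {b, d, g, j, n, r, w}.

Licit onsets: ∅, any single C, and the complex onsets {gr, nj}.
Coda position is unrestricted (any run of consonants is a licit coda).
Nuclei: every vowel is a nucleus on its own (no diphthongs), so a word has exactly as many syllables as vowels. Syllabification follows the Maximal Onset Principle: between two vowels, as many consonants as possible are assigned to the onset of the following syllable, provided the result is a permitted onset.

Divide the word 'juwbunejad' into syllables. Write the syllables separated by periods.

Vowels present: u, u, e, a; each is a nucleus, giving 4 syllables.
σ1/σ2 boundary: /wb/ — longest licit onset from the right is /b/, leaving /w/ as coda.
σ2/σ3 boundary: /n/ → onset of the next syllable (single consonants are always licit onsets).
σ3/σ4 boundary: /j/ is a single consonant, so it becomes the next onset.

juw.bu.ne.jad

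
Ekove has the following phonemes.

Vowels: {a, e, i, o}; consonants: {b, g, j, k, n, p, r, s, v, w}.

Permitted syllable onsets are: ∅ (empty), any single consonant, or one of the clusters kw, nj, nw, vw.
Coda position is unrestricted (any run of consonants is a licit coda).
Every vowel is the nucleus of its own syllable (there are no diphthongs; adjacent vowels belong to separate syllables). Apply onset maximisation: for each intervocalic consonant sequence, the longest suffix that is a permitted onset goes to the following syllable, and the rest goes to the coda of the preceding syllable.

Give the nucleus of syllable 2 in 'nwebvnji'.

The vowels are e, i — 2 nuclei, so 2 syllables.
The second nucleus (vowel 2 from the left) is /i/.

i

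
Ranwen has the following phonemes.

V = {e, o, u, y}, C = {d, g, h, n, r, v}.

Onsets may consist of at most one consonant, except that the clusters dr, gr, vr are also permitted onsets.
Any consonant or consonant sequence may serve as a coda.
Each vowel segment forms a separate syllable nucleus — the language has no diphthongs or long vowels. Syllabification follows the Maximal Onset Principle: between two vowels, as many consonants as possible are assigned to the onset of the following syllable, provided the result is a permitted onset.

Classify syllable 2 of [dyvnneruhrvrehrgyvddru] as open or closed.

The vowels are y, e, u, e, y, u — 6 nuclei, so 6 syllables.
/y…e/ gap (V1→V2): /vnn/ splits as /vn/ + /n/ (/n/ is the longest suffix that is a licit onset).
/e…u/ gap (V2→V3): /r/ is a single consonant, so it becomes the next onset.
/u…e/ gap (V3→V4): /hrvr/ splits as /hr/ + /vr/ (/vr/ is the longest suffix that is a licit onset).
/e…y/ gap (V4→V5): cluster /hrg/ — the longest permitted-onset suffix is /g/; onset = /g/, preceding coda = /hr/.
/y…u/ gap (V5→V6): /vddr/; trying suffixes from longest down, /dr/ is the first permitted one, so coda /vd/ | onset /dr/.
So the parse is dyvn.ne.ruhr.vrehr.gyvd.dru.
Syllable 2 is /ne/; it ends in its nucleus with no coda, so it is open.

open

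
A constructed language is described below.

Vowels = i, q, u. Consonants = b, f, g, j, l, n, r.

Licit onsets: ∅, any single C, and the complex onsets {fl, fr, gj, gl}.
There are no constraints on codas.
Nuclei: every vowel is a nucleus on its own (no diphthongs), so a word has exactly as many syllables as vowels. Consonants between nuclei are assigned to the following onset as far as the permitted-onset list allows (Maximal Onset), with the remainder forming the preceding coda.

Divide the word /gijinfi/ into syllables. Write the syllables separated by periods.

Vowels present: i, i, i; each is a nucleus, giving 3 syllables.
V1 /i/ – V2 /i/: /j/ → onset of the next syllable (single consonants are always licit onsets).
V2 /i/ – V3 /i/: /nf/ splits as /n/ + /f/ (/f/ is the longest suffix that is a licit onset).

gi.jin.fi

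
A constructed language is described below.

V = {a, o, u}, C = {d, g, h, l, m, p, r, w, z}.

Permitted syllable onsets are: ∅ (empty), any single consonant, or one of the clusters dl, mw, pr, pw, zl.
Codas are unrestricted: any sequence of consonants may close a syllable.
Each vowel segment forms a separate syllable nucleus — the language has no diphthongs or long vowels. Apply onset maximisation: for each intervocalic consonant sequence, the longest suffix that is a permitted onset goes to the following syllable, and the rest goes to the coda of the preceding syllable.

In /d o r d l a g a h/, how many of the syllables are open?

1

The vowels are o, a, a — 3 nuclei, so 3 syllables.
σ1/σ2 boundary: /rdl/ splits as /r/ + /dl/ (/dl/ is the longest suffix that is a licit onset).
σ2/σ3 boundary: /g/ → onset of the next syllable (single consonants are always licit onsets).
Result: dor.dla.gah.
Classifying each syllable: /dor/ (closed), /dla/ (open), /gah/ (closed).
Open syllables: 1.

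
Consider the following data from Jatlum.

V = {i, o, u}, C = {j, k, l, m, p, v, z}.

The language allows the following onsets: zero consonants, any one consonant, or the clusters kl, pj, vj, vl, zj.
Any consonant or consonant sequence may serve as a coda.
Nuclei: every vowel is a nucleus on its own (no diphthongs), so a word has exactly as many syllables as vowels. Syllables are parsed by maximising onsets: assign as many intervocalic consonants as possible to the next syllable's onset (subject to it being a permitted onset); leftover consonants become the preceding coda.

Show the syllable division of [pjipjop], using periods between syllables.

pji.pjop

Nuclei (vowels): i, o → 2 syllables.
Between /i/ (V1) and /o/ (V2): /pj/ — entire cluster is a permitted onset → onset /pj/, coda ∅.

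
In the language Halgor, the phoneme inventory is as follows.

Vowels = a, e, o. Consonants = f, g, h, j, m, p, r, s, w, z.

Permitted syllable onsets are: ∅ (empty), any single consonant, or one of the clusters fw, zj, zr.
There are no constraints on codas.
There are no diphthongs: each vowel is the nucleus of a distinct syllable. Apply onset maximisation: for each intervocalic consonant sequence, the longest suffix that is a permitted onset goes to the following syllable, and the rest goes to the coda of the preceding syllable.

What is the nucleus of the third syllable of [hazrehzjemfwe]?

e

Nuclei (vowels): a, e, e, e → 4 syllables.
The third nucleus (vowel 3 from the left) is /e/.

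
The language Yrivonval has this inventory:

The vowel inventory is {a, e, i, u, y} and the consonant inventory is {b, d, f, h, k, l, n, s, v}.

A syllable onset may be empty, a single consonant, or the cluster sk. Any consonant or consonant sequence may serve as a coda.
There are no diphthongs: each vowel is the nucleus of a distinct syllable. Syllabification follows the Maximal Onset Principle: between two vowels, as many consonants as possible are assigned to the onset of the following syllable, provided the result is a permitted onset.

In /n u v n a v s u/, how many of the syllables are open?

Vowels present: u, a, u; each is a nucleus, giving 3 syllables.
Between /u/ (V1) and /a/ (V2): cluster /vn/ — the longest permitted-onset suffix is /n/; onset = /n/, preceding coda = /v/.
Between /a/ (V2) and /u/ (V3): cluster /vs/ — the longest permitted-onset suffix is /s/; onset = /s/, preceding coda = /v/.
Syllabification: nuv.nav.su.
Classifying each syllable: /nuv/ (closed), /nav/ (closed), /su/ (open).
Open syllables: 1.

1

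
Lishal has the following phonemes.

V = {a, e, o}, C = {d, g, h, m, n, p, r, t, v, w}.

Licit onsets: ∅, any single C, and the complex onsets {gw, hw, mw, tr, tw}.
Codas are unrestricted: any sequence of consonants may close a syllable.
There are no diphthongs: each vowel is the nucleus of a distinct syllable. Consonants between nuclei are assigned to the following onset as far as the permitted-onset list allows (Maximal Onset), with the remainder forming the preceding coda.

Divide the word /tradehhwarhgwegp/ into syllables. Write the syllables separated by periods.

Vowels present: a, e, a, e; each is a nucleus, giving 4 syllables.
/a…e/ gap (V1→V2): /d/ → onset of the next syllable (single consonants are always licit onsets).
/e…a/ gap (V2→V3): /hhw/; trying suffixes from longest down, /hw/ is the first permitted one, so coda /h/ | onset /hw/.
/a…e/ gap (V3→V4): /rhgw/ — longest licit onset from the right is /gw/, leaving /rh/ as coda.

tra.deh.hwarh.gwegp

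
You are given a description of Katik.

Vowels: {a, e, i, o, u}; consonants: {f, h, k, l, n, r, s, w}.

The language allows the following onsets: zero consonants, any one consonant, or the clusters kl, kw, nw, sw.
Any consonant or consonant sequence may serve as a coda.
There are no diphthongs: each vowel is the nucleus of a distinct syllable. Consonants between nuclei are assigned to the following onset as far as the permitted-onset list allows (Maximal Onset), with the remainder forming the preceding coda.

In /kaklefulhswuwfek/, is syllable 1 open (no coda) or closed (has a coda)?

open

Vowels present: a, e, u, u, e; each is a nucleus, giving 5 syllables.
/a…e/ gap (V1→V2): /kl/ — entire cluster is a permitted onset → onset /kl/, coda ∅.
/e…u/ gap (V2→V3): /f/ is a single consonant, so it becomes the next onset.
/u…u/ gap (V3→V4): cluster /lhsw/ — the longest permitted-onset suffix is /sw/; onset = /sw/, preceding coda = /lh/.
/u…e/ gap (V4→V5): /wf/ — longest licit onset from the right is /f/, leaving /w/ as coda.
Syllabification: ka.kle.fulh.swuw.fek.
Syllable 1 is /ka/; it ends in its nucleus with no coda, so it is open.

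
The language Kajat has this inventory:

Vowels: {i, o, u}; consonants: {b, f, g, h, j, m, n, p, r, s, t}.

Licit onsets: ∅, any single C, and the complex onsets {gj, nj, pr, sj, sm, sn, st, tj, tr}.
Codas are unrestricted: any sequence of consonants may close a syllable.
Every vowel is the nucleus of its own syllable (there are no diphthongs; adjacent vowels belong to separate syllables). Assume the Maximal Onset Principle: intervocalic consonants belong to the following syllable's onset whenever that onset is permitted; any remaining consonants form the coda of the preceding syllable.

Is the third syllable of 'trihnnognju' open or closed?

open

Nuclei (vowels): i, o, u → 3 syllables.
V1 /i/ – V2 /o/: /hnn/ — longest licit onset from the right is /n/, leaving /hn/ as coda.
V2 /o/ – V3 /u/: /gnj/; trying suffixes from longest down, /nj/ is the first permitted one, so coda /g/ | onset /nj/.
So the parse is trihn.nog.nju.
Syllable 3 is /nju/; it ends in its nucleus with no coda, so it is open.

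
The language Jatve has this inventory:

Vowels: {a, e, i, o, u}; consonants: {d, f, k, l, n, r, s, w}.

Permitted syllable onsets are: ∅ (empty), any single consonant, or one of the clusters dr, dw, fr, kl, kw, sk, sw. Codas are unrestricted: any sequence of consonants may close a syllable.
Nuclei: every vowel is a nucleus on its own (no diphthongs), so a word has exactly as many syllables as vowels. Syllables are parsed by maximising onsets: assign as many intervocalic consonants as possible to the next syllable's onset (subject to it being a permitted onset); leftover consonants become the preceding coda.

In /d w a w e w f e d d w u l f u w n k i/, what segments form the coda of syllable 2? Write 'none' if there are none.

Nuclei (vowels): a, e, e, u, u, i → 6 syllables.
Between /a/ (V1) and /e/ (V2): just /w/ — single C goes to the following onset.
Between /e/ (V2) and /e/ (V3): /wf/ splits as /w/ + /f/ (/f/ is the longest suffix that is a licit onset).
Between /e/ (V3) and /u/ (V4): /ddw/ splits as /d/ + /dw/ (/dw/ is the longest suffix that is a licit onset).
Between /u/ (V4) and /u/ (V5): /lf/; trying suffixes from longest down, /f/ is the first permitted one, so coda /l/ | onset /f/.
Between /u/ (V5) and /i/ (V6): /wnk/ splits as /wn/ + /k/ (/k/ is the longest suffix that is a licit onset).
Syllabification: dwa.wew.fed.dwul.fuwn.ki.
Syllable 2 is /wew/: onset /w/, nucleus /e/, coda /w/.

w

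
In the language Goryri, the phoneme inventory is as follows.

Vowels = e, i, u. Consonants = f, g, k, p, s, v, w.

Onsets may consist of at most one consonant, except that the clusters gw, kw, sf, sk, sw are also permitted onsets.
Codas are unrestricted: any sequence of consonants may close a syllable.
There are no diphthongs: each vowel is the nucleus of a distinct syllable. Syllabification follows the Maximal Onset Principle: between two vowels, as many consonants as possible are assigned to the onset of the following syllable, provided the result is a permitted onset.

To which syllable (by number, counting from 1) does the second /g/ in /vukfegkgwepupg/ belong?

3

Nuclei (vowels): u, e, e, u → 4 syllables.
σ1/σ2 boundary: /kf/ splits as /k/ + /f/ (/f/ is the longest suffix that is a licit onset).
σ2/σ3 boundary: /gkgw/ splits as /gk/ + /gw/ (/gw/ is the longest suffix that is a licit onset).
σ3/σ4 boundary: /p/ → onset of the next syllable (single consonants are always licit onsets).
Result: vuk.fegk.gwe.pupg.
The second /g/ is in the onset of syllable 3 (/gwe/).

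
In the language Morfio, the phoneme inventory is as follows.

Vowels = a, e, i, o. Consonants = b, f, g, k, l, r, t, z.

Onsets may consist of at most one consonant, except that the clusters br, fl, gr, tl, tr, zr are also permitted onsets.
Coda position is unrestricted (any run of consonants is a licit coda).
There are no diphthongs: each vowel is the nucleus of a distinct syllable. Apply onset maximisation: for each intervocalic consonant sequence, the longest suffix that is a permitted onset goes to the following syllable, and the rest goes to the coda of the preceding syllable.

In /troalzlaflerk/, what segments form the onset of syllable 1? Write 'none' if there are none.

tr

The vowels are o, a, a, e — 4 nuclei, so 4 syllables.
V1 /o/ – V2 /a/: hiatus — the boundary sits between the two vowels.
V2 /a/ – V3 /a/: /lzl/; trying suffixes from longest down, /l/ is the first permitted one, so coda /lz/ | onset /l/.
V3 /a/ – V4 /e/: /fl/ — entire cluster is a permitted onset → onset /fl/, coda ∅.
So the parse is tro.alz.la.flerk.
Syllable 1 is /tro/: onset /tr/, nucleus /o/, coda ∅.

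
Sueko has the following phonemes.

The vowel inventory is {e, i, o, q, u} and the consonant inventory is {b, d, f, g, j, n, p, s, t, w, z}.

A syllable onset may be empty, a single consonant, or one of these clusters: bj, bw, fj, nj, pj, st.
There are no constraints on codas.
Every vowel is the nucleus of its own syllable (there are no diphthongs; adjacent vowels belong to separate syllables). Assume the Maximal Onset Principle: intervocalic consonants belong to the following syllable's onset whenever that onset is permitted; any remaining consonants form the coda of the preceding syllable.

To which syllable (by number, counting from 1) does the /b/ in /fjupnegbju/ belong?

3

Nuclei (vowels): u, e, u → 3 syllables.
/u…e/ gap (V1→V2): cluster /pn/ — the longest permitted-onset suffix is /n/; onset = /n/, preceding coda = /p/.
/e…u/ gap (V2→V3): /gbj/; trying suffixes from longest down, /bj/ is the first permitted one, so coda /g/ | onset /bj/.
Putting it together: fjup.neg.bju.
The /b/ is in the onset of syllable 3 (/bju/).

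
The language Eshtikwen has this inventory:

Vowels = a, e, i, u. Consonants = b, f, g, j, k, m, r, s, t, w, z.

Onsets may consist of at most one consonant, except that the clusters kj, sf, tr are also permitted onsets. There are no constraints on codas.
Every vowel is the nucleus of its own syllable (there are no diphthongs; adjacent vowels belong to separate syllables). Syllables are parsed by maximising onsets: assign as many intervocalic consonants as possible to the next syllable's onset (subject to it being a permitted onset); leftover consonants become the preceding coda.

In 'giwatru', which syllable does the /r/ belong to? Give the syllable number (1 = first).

3

Vowels present: i, a, u; each is a nucleus, giving 3 syllables.
V1 /i/ – V2 /a/: /w/ → onset of the next syllable (single consonants are always licit onsets).
V2 /a/ – V3 /u/: cluster /tr/ — /tr/ is itself a permitted onset, so the whole cluster goes right; preceding coda = ∅.
So the parse is gi.wa.tru.
The /r/ is in the onset of syllable 3 (/tru/).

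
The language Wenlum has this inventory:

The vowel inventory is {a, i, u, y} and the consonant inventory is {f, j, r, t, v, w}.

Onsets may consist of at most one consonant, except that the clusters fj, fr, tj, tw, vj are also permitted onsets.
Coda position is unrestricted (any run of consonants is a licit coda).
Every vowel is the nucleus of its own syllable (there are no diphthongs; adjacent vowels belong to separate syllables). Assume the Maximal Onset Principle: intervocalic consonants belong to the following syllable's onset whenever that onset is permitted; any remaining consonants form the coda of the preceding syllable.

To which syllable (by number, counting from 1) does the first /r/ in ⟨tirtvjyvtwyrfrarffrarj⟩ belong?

1

Vowels present: i, y, y, a, a; each is a nucleus, giving 5 syllables.
Between /i/ (V1) and /y/ (V2): /rtvj/ splits as /rt/ + /vj/ (/vj/ is the longest suffix that is a licit onset).
Between /y/ (V2) and /y/ (V3): /vtw/ — longest licit onset from the right is /tw/, leaving /v/ as coda.
Between /y/ (V3) and /a/ (V4): cluster /rfr/ — the longest permitted-onset suffix is /fr/; onset = /fr/, preceding coda = /r/.
Between /a/ (V4) and /a/ (V5): /rffr/ splits as /rf/ + /fr/ (/fr/ is the longest suffix that is a licit onset).
Syllabification: tirt.vjyv.twyr.frarf.frarj.
The first /r/ is in the coda of syllable 1 (/tirt/).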